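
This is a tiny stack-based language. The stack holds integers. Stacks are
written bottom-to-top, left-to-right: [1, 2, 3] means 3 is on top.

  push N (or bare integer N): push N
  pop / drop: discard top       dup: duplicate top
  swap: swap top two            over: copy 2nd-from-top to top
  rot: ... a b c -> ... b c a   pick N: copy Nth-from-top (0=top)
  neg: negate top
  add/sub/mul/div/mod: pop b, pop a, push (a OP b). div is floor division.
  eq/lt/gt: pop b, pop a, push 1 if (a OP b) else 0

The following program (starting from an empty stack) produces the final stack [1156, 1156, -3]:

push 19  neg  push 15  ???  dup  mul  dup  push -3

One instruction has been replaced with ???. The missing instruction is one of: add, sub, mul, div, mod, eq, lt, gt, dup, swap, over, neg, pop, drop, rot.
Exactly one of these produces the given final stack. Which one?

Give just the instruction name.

Answer: sub

Derivation:
Stack before ???: [-19, 15]
Stack after ???:  [-34]
The instruction that transforms [-19, 15] -> [-34] is: sub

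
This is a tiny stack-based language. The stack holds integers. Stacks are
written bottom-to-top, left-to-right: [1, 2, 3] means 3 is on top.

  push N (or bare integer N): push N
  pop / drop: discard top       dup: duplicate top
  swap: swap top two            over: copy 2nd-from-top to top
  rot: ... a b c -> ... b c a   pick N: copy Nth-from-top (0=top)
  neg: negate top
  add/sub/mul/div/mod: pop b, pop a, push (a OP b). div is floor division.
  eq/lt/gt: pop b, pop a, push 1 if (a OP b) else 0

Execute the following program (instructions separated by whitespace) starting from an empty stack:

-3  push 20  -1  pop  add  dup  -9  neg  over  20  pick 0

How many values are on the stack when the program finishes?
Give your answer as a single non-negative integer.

After 'push -3': stack = [-3] (depth 1)
After 'push 20': stack = [-3, 20] (depth 2)
After 'push -1': stack = [-3, 20, -1] (depth 3)
After 'pop': stack = [-3, 20] (depth 2)
After 'add': stack = [17] (depth 1)
After 'dup': stack = [17, 17] (depth 2)
After 'push -9': stack = [17, 17, -9] (depth 3)
After 'neg': stack = [17, 17, 9] (depth 3)
After 'over': stack = [17, 17, 9, 17] (depth 4)
After 'push 20': stack = [17, 17, 9, 17, 20] (depth 5)
After 'pick 0': stack = [17, 17, 9, 17, 20, 20] (depth 6)

Answer: 6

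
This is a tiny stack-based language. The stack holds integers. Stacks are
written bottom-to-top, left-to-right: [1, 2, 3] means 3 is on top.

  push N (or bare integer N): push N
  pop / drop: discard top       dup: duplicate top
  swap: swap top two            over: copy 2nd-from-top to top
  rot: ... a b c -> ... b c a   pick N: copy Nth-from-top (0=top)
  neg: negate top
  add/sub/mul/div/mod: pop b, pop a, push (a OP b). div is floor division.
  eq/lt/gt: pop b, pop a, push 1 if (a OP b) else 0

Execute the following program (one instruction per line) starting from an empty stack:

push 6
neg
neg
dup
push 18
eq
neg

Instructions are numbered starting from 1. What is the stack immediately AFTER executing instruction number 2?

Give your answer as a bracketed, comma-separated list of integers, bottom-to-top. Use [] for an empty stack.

Answer: [-6]

Derivation:
Step 1 ('push 6'): [6]
Step 2 ('neg'): [-6]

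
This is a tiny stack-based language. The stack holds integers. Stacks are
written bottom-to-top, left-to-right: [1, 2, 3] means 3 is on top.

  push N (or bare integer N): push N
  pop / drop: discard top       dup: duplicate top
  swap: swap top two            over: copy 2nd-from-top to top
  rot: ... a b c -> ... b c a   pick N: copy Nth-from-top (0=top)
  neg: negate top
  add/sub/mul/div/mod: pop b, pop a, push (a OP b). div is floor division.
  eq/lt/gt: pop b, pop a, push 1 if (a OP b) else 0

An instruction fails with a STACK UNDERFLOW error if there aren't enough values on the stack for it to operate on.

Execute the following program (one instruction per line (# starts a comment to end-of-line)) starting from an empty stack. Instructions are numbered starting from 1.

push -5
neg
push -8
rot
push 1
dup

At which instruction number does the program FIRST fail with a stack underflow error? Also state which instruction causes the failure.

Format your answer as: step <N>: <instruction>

Step 1 ('push -5'): stack = [-5], depth = 1
Step 2 ('neg'): stack = [5], depth = 1
Step 3 ('push -8'): stack = [5, -8], depth = 2
Step 4 ('rot'): needs 3 value(s) but depth is 2 — STACK UNDERFLOW

Answer: step 4: rot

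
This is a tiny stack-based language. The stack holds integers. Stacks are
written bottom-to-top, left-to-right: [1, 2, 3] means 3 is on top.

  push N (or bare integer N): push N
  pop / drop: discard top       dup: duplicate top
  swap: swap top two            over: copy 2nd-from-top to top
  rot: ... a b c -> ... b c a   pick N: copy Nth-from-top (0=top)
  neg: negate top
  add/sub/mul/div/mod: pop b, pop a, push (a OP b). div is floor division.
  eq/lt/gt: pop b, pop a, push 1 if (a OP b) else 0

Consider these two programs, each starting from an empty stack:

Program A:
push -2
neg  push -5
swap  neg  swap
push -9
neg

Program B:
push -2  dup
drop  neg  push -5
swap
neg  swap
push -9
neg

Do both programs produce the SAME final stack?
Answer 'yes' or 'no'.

Answer: yes

Derivation:
Program A trace:
  After 'push -2': [-2]
  After 'neg': [2]
  After 'push -5': [2, -5]
  After 'swap': [-5, 2]
  After 'neg': [-5, -2]
  After 'swap': [-2, -5]
  After 'push -9': [-2, -5, -9]
  After 'neg': [-2, -5, 9]
Program A final stack: [-2, -5, 9]

Program B trace:
  After 'push -2': [-2]
  After 'dup': [-2, -2]
  After 'drop': [-2]
  After 'neg': [2]
  After 'push -5': [2, -5]
  After 'swap': [-5, 2]
  After 'neg': [-5, -2]
  After 'swap': [-2, -5]
  After 'push -9': [-2, -5, -9]
  After 'neg': [-2, -5, 9]
Program B final stack: [-2, -5, 9]
Same: yes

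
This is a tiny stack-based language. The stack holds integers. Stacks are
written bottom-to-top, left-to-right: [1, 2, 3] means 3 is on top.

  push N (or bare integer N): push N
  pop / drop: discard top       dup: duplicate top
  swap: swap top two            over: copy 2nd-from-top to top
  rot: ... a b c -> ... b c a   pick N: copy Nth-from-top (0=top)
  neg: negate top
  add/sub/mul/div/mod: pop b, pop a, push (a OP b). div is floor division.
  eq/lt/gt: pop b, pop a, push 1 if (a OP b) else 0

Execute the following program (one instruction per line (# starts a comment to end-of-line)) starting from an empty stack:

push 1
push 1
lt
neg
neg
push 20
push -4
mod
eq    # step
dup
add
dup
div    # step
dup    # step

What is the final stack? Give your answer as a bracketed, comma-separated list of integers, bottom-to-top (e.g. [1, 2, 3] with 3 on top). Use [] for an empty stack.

Answer: [1, 1]

Derivation:
After 'push 1': [1]
After 'push 1': [1, 1]
After 'lt': [0]
After 'neg': [0]
After 'neg': [0]
After 'push 20': [0, 20]
After 'push -4': [0, 20, -4]
After 'mod': [0, 0]
After 'eq': [1]
After 'dup': [1, 1]
After 'add': [2]
After 'dup': [2, 2]
After 'div': [1]
After 'dup': [1, 1]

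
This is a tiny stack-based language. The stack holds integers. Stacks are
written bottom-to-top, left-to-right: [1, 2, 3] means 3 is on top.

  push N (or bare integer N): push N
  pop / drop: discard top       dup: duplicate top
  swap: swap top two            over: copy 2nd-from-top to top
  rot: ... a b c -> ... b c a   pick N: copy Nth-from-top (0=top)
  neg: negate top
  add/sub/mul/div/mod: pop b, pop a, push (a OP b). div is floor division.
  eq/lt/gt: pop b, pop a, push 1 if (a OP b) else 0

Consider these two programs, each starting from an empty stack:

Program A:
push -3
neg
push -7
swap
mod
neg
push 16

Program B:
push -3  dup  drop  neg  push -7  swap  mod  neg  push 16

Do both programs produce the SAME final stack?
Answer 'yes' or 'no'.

Program A trace:
  After 'push -3': [-3]
  After 'neg': [3]
  After 'push -7': [3, -7]
  After 'swap': [-7, 3]
  After 'mod': [2]
  After 'neg': [-2]
  After 'push 16': [-2, 16]
Program A final stack: [-2, 16]

Program B trace:
  After 'push -3': [-3]
  After 'dup': [-3, -3]
  After 'drop': [-3]
  After 'neg': [3]
  After 'push -7': [3, -7]
  After 'swap': [-7, 3]
  After 'mod': [2]
  After 'neg': [-2]
  After 'push 16': [-2, 16]
Program B final stack: [-2, 16]
Same: yes

Answer: yes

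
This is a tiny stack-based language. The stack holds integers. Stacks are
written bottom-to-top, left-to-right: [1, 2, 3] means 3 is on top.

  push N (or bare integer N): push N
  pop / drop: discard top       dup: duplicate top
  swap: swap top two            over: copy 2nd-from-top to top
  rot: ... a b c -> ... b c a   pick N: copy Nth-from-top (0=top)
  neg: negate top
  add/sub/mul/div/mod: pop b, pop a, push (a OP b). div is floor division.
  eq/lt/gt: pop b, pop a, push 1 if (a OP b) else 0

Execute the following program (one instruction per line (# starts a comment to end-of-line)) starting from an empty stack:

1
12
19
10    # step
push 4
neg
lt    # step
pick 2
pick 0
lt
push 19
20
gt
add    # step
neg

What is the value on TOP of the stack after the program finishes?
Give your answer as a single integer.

Answer: 0

Derivation:
After 'push 1': [1]
After 'push 12': [1, 12]
After 'push 19': [1, 12, 19]
After 'push 10': [1, 12, 19, 10]
After 'push 4': [1, 12, 19, 10, 4]
After 'neg': [1, 12, 19, 10, -4]
After 'lt': [1, 12, 19, 0]
After 'pick 2': [1, 12, 19, 0, 12]
After 'pick 0': [1, 12, 19, 0, 12, 12]
After 'lt': [1, 12, 19, 0, 0]
After 'push 19': [1, 12, 19, 0, 0, 19]
After 'push 20': [1, 12, 19, 0, 0, 19, 20]
After 'gt': [1, 12, 19, 0, 0, 0]
After 'add': [1, 12, 19, 0, 0]
After 'neg': [1, 12, 19, 0, 0]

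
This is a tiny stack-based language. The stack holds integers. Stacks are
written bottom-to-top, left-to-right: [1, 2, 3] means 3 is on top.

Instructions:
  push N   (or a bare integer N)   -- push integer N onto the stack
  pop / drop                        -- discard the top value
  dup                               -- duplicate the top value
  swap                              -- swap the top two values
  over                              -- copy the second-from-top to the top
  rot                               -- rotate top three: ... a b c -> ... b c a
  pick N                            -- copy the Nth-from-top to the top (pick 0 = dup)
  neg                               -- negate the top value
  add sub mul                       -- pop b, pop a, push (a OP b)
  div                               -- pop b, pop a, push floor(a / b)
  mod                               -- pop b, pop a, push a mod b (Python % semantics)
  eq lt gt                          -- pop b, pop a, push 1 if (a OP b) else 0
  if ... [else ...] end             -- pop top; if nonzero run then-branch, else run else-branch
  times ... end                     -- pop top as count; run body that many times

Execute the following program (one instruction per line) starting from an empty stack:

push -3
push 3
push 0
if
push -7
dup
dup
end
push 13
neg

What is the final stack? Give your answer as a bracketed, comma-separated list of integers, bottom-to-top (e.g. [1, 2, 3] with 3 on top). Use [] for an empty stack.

After 'push -3': [-3]
After 'push 3': [-3, 3]
After 'push 0': [-3, 3, 0]
After 'if': [-3, 3]
After 'push 13': [-3, 3, 13]
After 'neg': [-3, 3, -13]

Answer: [-3, 3, -13]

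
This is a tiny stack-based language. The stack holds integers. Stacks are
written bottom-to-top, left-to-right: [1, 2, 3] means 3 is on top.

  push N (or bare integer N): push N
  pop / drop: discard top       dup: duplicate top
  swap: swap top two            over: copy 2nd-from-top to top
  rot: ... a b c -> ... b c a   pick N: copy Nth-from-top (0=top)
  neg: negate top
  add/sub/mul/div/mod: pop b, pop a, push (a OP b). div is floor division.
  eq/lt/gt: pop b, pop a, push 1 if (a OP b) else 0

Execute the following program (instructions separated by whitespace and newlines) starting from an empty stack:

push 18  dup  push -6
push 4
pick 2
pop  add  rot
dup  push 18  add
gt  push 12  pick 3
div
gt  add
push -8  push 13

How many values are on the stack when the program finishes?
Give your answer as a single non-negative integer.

Answer: 4

Derivation:
After 'push 18': stack = [18] (depth 1)
After 'dup': stack = [18, 18] (depth 2)
After 'push -6': stack = [18, 18, -6] (depth 3)
After 'push 4': stack = [18, 18, -6, 4] (depth 4)
After 'pick 2': stack = [18, 18, -6, 4, 18] (depth 5)
After 'pop': stack = [18, 18, -6, 4] (depth 4)
After 'add': stack = [18, 18, -2] (depth 3)
After 'rot': stack = [18, -2, 18] (depth 3)
After 'dup': stack = [18, -2, 18, 18] (depth 4)
After 'push 18': stack = [18, -2, 18, 18, 18] (depth 5)
After 'add': stack = [18, -2, 18, 36] (depth 4)
After 'gt': stack = [18, -2, 0] (depth 3)
After 'push 12': stack = [18, -2, 0, 12] (depth 4)
After 'pick 3': stack = [18, -2, 0, 12, 18] (depth 5)
After 'div': stack = [18, -2, 0, 0] (depth 4)
After 'gt': stack = [18, -2, 0] (depth 3)
After 'add': stack = [18, -2] (depth 2)
After 'push -8': stack = [18, -2, -8] (depth 3)
After 'push 13': stack = [18, -2, -8, 13] (depth 4)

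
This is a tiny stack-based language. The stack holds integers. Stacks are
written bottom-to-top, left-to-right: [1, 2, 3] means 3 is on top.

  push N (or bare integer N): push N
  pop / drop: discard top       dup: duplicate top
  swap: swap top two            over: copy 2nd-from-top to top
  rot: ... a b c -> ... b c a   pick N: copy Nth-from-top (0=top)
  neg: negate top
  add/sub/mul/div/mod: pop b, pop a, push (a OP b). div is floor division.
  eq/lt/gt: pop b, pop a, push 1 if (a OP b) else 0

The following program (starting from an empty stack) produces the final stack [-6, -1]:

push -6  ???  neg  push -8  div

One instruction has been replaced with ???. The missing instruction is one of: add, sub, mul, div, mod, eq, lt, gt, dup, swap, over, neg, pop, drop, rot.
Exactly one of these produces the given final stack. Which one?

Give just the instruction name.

Stack before ???: [-6]
Stack after ???:  [-6, -6]
The instruction that transforms [-6] -> [-6, -6] is: dup

Answer: dup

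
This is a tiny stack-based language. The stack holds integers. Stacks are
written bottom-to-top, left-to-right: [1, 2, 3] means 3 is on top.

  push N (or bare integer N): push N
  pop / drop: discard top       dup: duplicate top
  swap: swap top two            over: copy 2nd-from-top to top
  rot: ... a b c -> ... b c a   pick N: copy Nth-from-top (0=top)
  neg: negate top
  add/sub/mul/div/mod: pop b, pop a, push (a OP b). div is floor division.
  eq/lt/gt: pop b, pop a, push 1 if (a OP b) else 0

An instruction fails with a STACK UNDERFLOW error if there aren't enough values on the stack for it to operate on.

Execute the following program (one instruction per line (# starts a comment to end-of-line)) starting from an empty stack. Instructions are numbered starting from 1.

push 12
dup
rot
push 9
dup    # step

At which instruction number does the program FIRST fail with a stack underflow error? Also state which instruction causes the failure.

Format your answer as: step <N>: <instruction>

Step 1 ('push 12'): stack = [12], depth = 1
Step 2 ('dup'): stack = [12, 12], depth = 2
Step 3 ('rot'): needs 3 value(s) but depth is 2 — STACK UNDERFLOW

Answer: step 3: rot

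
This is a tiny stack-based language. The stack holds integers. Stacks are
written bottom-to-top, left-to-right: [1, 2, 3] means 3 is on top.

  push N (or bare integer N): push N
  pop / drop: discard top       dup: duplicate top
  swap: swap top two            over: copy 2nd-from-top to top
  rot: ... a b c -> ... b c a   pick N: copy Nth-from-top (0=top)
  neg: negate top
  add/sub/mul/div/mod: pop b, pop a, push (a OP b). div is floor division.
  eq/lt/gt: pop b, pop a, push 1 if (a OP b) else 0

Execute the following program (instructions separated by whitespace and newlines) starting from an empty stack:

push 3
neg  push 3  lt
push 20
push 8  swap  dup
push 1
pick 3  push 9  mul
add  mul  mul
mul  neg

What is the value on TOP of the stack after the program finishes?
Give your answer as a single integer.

Answer: -233600

Derivation:
After 'push 3': [3]
After 'neg': [-3]
After 'push 3': [-3, 3]
After 'lt': [1]
After 'push 20': [1, 20]
After 'push 8': [1, 20, 8]
After 'swap': [1, 8, 20]
After 'dup': [1, 8, 20, 20]
After 'push 1': [1, 8, 20, 20, 1]
After 'pick 3': [1, 8, 20, 20, 1, 8]
After 'push 9': [1, 8, 20, 20, 1, 8, 9]
After 'mul': [1, 8, 20, 20, 1, 72]
After 'add': [1, 8, 20, 20, 73]
After 'mul': [1, 8, 20, 1460]
After 'mul': [1, 8, 29200]
After 'mul': [1, 233600]
After 'neg': [1, -233600]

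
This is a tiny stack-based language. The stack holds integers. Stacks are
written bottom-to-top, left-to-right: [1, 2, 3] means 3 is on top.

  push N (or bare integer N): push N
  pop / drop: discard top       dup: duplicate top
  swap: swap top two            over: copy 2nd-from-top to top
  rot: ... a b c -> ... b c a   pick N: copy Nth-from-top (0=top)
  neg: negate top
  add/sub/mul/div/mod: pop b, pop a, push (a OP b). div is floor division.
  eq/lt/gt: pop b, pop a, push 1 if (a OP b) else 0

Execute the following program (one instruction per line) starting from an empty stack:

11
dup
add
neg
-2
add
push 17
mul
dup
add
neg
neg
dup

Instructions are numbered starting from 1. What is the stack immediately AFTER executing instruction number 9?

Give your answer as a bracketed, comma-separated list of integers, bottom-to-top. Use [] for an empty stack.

Answer: [-408, -408]

Derivation:
Step 1 ('11'): [11]
Step 2 ('dup'): [11, 11]
Step 3 ('add'): [22]
Step 4 ('neg'): [-22]
Step 5 ('-2'): [-22, -2]
Step 6 ('add'): [-24]
Step 7 ('push 17'): [-24, 17]
Step 8 ('mul'): [-408]
Step 9 ('dup'): [-408, -408]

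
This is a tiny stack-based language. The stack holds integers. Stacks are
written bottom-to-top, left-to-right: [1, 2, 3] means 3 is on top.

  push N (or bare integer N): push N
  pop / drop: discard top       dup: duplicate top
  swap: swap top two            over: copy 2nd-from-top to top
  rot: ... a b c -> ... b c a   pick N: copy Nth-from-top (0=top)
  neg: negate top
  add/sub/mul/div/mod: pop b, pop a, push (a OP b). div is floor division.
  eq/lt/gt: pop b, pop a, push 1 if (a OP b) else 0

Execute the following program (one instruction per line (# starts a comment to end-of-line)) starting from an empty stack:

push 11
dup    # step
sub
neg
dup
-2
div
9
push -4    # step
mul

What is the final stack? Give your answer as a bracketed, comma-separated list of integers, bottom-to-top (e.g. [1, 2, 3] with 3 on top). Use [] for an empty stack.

Answer: [0, 0, -36]

Derivation:
After 'push 11': [11]
After 'dup': [11, 11]
After 'sub': [0]
After 'neg': [0]
After 'dup': [0, 0]
After 'push -2': [0, 0, -2]
After 'div': [0, 0]
After 'push 9': [0, 0, 9]
After 'push -4': [0, 0, 9, -4]
After 'mul': [0, 0, -36]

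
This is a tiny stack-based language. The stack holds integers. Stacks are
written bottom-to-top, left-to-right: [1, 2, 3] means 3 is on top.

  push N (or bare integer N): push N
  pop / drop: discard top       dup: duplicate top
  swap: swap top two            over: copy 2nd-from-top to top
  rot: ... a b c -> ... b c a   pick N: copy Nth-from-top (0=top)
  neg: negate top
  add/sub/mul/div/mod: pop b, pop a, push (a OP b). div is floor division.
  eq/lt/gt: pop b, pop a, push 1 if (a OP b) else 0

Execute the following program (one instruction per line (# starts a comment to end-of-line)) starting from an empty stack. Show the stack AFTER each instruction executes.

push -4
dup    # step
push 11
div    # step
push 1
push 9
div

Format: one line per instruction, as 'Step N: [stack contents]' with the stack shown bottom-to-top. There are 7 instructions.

Step 1: [-4]
Step 2: [-4, -4]
Step 3: [-4, -4, 11]
Step 4: [-4, -1]
Step 5: [-4, -1, 1]
Step 6: [-4, -1, 1, 9]
Step 7: [-4, -1, 0]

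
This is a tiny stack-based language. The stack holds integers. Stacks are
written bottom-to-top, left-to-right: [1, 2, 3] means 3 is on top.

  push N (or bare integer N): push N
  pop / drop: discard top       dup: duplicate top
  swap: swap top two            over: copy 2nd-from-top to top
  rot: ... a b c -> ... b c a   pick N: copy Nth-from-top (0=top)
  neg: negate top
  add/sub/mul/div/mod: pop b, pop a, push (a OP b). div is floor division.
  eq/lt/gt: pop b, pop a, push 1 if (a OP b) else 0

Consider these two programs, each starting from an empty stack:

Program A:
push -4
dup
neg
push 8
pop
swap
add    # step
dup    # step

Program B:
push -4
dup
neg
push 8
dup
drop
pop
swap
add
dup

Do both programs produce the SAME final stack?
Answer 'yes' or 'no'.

Answer: yes

Derivation:
Program A trace:
  After 'push -4': [-4]
  After 'dup': [-4, -4]
  After 'neg': [-4, 4]
  After 'push 8': [-4, 4, 8]
  After 'pop': [-4, 4]
  After 'swap': [4, -4]
  After 'add': [0]
  After 'dup': [0, 0]
Program A final stack: [0, 0]

Program B trace:
  After 'push -4': [-4]
  After 'dup': [-4, -4]
  After 'neg': [-4, 4]
  After 'push 8': [-4, 4, 8]
  After 'dup': [-4, 4, 8, 8]
  After 'drop': [-4, 4, 8]
  After 'pop': [-4, 4]
  After 'swap': [4, -4]
  After 'add': [0]
  After 'dup': [0, 0]
Program B final stack: [0, 0]
Same: yes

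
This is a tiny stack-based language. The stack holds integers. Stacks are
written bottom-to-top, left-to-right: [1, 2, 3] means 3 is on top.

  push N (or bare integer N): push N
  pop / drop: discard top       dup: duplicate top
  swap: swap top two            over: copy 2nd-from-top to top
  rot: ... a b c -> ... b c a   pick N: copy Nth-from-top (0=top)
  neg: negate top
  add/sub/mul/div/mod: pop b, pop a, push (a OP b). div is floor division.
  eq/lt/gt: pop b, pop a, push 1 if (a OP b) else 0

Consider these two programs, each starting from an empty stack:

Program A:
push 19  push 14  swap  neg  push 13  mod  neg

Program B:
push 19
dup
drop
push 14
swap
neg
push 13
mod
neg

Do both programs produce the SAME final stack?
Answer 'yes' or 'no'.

Program A trace:
  After 'push 19': [19]
  After 'push 14': [19, 14]
  After 'swap': [14, 19]
  After 'neg': [14, -19]
  After 'push 13': [14, -19, 13]
  After 'mod': [14, 7]
  After 'neg': [14, -7]
Program A final stack: [14, -7]

Program B trace:
  After 'push 19': [19]
  After 'dup': [19, 19]
  After 'drop': [19]
  After 'push 14': [19, 14]
  After 'swap': [14, 19]
  After 'neg': [14, -19]
  After 'push 13': [14, -19, 13]
  After 'mod': [14, 7]
  After 'neg': [14, -7]
Program B final stack: [14, -7]
Same: yes

Answer: yes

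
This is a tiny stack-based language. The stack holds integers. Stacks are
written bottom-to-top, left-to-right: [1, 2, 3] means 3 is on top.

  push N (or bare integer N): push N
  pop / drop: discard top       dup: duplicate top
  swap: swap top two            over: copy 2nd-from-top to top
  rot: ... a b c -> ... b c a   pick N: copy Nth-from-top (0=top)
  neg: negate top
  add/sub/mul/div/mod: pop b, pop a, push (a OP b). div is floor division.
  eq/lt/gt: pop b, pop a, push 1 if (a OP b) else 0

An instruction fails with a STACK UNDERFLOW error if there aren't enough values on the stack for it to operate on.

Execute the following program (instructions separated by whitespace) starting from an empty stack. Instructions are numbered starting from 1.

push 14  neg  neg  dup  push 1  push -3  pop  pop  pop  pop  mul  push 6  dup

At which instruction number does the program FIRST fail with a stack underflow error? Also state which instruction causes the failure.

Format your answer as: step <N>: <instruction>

Step 1 ('push 14'): stack = [14], depth = 1
Step 2 ('neg'): stack = [-14], depth = 1
Step 3 ('neg'): stack = [14], depth = 1
Step 4 ('dup'): stack = [14, 14], depth = 2
Step 5 ('push 1'): stack = [14, 14, 1], depth = 3
Step 6 ('push -3'): stack = [14, 14, 1, -3], depth = 4
Step 7 ('pop'): stack = [14, 14, 1], depth = 3
Step 8 ('pop'): stack = [14, 14], depth = 2
Step 9 ('pop'): stack = [14], depth = 1
Step 10 ('pop'): stack = [], depth = 0
Step 11 ('mul'): needs 2 value(s) but depth is 0 — STACK UNDERFLOW

Answer: step 11: mul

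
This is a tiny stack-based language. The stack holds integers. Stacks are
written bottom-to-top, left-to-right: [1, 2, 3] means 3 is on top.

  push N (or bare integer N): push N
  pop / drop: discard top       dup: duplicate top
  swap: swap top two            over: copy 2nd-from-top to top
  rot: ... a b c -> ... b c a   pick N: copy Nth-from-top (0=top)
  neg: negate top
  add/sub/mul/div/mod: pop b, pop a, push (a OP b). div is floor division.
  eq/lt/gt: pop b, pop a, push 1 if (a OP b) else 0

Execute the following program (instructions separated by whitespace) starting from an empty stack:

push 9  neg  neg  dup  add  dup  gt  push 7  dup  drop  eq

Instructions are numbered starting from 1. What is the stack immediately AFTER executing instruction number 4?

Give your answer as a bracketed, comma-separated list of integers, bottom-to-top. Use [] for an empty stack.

Step 1 ('push 9'): [9]
Step 2 ('neg'): [-9]
Step 3 ('neg'): [9]
Step 4 ('dup'): [9, 9]

Answer: [9, 9]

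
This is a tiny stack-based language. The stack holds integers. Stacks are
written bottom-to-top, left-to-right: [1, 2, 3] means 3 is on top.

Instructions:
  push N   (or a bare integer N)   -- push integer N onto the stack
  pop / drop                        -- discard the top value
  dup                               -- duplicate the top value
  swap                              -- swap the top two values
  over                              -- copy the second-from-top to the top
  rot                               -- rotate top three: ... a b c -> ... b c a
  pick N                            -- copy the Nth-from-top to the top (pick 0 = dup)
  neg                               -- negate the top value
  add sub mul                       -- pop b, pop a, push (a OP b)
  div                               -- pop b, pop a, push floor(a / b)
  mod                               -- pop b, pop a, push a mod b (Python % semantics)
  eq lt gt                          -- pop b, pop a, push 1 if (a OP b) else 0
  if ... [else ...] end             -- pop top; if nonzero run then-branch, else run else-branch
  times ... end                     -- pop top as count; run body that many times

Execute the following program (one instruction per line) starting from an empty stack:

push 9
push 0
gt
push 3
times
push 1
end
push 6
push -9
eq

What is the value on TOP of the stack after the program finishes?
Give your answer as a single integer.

After 'push 9': [9]
After 'push 0': [9, 0]
After 'gt': [1]
After 'push 3': [1, 3]
After 'times': [1]
After 'push 1': [1, 1]
After 'push 1': [1, 1, 1]
After 'push 1': [1, 1, 1, 1]
After 'push 6': [1, 1, 1, 1, 6]
After 'push -9': [1, 1, 1, 1, 6, -9]
After 'eq': [1, 1, 1, 1, 0]

Answer: 0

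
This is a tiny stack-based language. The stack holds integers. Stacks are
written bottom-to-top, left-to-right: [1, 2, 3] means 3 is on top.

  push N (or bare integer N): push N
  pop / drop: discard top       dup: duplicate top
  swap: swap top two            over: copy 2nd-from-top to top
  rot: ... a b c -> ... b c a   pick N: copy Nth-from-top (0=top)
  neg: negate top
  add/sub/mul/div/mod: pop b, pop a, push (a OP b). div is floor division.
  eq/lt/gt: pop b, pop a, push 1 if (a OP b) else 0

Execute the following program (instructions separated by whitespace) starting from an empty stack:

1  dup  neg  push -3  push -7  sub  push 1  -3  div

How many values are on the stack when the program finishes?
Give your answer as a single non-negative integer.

Answer: 4

Derivation:
After 'push 1': stack = [1] (depth 1)
After 'dup': stack = [1, 1] (depth 2)
After 'neg': stack = [1, -1] (depth 2)
After 'push -3': stack = [1, -1, -3] (depth 3)
After 'push -7': stack = [1, -1, -3, -7] (depth 4)
After 'sub': stack = [1, -1, 4] (depth 3)
After 'push 1': stack = [1, -1, 4, 1] (depth 4)
After 'push -3': stack = [1, -1, 4, 1, -3] (depth 5)
After 'div': stack = [1, -1, 4, -1] (depth 4)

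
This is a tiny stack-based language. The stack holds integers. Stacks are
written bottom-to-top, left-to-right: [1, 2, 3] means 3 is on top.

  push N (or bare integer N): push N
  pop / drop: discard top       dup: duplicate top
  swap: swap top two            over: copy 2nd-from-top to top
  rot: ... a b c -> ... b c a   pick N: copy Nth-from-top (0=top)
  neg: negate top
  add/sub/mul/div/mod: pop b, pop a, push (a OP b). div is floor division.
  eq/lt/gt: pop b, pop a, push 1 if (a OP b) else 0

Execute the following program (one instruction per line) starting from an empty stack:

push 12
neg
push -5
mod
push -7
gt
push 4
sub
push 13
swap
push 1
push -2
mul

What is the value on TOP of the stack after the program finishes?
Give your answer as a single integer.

After 'push 12': [12]
After 'neg': [-12]
After 'push -5': [-12, -5]
After 'mod': [-2]
After 'push -7': [-2, -7]
After 'gt': [1]
After 'push 4': [1, 4]
After 'sub': [-3]
After 'push 13': [-3, 13]
After 'swap': [13, -3]
After 'push 1': [13, -3, 1]
After 'push -2': [13, -3, 1, -2]
After 'mul': [13, -3, -2]

Answer: -2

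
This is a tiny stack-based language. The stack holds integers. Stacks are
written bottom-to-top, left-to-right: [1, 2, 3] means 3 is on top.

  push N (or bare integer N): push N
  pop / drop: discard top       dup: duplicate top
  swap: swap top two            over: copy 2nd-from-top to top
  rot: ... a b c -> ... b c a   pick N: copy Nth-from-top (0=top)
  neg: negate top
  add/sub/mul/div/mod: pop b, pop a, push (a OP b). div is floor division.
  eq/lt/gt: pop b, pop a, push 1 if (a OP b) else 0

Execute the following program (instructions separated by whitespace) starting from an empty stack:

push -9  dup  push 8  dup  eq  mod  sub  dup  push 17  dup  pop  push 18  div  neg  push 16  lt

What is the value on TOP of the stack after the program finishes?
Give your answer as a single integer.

After 'push -9': [-9]
After 'dup': [-9, -9]
After 'push 8': [-9, -9, 8]
After 'dup': [-9, -9, 8, 8]
After 'eq': [-9, -9, 1]
After 'mod': [-9, 0]
After 'sub': [-9]
After 'dup': [-9, -9]
After 'push 17': [-9, -9, 17]
After 'dup': [-9, -9, 17, 17]
After 'pop': [-9, -9, 17]
After 'push 18': [-9, -9, 17, 18]
After 'div': [-9, -9, 0]
After 'neg': [-9, -9, 0]
After 'push 16': [-9, -9, 0, 16]
After 'lt': [-9, -9, 1]

Answer: 1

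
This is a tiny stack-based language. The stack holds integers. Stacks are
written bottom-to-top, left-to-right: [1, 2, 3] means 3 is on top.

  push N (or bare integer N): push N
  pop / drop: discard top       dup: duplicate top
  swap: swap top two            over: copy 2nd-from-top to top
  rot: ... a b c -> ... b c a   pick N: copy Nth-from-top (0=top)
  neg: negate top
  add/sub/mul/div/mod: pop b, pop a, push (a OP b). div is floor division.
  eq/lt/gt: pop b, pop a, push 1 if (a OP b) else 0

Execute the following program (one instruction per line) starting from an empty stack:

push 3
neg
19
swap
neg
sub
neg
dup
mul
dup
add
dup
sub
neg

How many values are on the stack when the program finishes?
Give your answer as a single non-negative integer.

After 'push 3': stack = [3] (depth 1)
After 'neg': stack = [-3] (depth 1)
After 'push 19': stack = [-3, 19] (depth 2)
After 'swap': stack = [19, -3] (depth 2)
After 'neg': stack = [19, 3] (depth 2)
After 'sub': stack = [16] (depth 1)
After 'neg': stack = [-16] (depth 1)
After 'dup': stack = [-16, -16] (depth 2)
After 'mul': stack = [256] (depth 1)
After 'dup': stack = [256, 256] (depth 2)
After 'add': stack = [512] (depth 1)
After 'dup': stack = [512, 512] (depth 2)
After 'sub': stack = [0] (depth 1)
After 'neg': stack = [0] (depth 1)

Answer: 1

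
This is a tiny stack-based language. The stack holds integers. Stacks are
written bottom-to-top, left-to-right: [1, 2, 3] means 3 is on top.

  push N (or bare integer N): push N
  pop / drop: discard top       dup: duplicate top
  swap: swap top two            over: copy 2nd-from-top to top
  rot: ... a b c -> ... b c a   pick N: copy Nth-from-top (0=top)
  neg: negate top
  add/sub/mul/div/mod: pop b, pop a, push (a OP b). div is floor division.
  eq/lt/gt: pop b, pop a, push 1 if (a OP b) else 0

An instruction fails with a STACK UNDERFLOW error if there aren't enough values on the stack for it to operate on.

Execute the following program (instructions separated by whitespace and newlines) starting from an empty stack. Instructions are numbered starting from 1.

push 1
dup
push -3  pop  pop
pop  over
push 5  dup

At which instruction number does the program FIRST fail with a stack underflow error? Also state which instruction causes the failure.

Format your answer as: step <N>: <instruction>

Answer: step 7: over

Derivation:
Step 1 ('push 1'): stack = [1], depth = 1
Step 2 ('dup'): stack = [1, 1], depth = 2
Step 3 ('push -3'): stack = [1, 1, -3], depth = 3
Step 4 ('pop'): stack = [1, 1], depth = 2
Step 5 ('pop'): stack = [1], depth = 1
Step 6 ('pop'): stack = [], depth = 0
Step 7 ('over'): needs 2 value(s) but depth is 0 — STACK UNDERFLOW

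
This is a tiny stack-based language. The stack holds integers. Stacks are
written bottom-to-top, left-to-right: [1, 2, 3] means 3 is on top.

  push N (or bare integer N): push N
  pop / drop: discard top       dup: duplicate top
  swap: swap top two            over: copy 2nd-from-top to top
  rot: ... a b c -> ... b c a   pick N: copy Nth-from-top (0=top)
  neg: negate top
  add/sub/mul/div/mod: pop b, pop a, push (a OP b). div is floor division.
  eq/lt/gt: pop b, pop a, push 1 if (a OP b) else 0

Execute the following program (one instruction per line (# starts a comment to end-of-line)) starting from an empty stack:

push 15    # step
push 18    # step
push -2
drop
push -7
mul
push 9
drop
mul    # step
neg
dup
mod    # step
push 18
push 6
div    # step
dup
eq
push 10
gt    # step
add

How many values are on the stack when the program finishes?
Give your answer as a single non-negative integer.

After 'push 15': stack = [15] (depth 1)
After 'push 18': stack = [15, 18] (depth 2)
After 'push -2': stack = [15, 18, -2] (depth 3)
After 'drop': stack = [15, 18] (depth 2)
After 'push -7': stack = [15, 18, -7] (depth 3)
After 'mul': stack = [15, -126] (depth 2)
After 'push 9': stack = [15, -126, 9] (depth 3)
After 'drop': stack = [15, -126] (depth 2)
After 'mul': stack = [-1890] (depth 1)
After 'neg': stack = [1890] (depth 1)
After 'dup': stack = [1890, 1890] (depth 2)
After 'mod': stack = [0] (depth 1)
After 'push 18': stack = [0, 18] (depth 2)
After 'push 6': stack = [0, 18, 6] (depth 3)
After 'div': stack = [0, 3] (depth 2)
After 'dup': stack = [0, 3, 3] (depth 3)
After 'eq': stack = [0, 1] (depth 2)
After 'push 10': stack = [0, 1, 10] (depth 3)
After 'gt': stack = [0, 0] (depth 2)
After 'add': stack = [0] (depth 1)

Answer: 1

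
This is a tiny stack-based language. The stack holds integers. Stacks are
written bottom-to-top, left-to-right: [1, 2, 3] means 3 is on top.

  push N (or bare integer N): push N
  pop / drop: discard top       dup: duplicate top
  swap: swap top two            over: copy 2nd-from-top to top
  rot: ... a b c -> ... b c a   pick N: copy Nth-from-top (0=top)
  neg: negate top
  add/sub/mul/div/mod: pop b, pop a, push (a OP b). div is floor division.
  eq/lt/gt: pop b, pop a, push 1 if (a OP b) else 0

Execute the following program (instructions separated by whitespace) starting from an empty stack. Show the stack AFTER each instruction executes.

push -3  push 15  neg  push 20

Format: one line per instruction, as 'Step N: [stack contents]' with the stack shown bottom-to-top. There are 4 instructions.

Step 1: [-3]
Step 2: [-3, 15]
Step 3: [-3, -15]
Step 4: [-3, -15, 20]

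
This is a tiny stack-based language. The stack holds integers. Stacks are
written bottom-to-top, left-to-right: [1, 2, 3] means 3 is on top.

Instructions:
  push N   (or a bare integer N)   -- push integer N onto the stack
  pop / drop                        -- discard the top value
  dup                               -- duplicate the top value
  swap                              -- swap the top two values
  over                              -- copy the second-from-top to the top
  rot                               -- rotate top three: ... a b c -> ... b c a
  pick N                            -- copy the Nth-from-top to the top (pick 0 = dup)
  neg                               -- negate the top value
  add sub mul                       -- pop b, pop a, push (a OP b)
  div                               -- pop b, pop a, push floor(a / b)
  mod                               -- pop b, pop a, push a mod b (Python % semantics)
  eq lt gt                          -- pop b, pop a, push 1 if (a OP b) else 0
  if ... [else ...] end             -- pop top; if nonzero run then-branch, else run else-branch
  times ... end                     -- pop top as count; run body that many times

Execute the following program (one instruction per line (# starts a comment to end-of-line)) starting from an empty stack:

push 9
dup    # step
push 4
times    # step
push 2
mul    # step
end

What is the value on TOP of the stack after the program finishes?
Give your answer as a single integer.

Answer: 144

Derivation:
After 'push 9': [9]
After 'dup': [9, 9]
After 'push 4': [9, 9, 4]
After 'times': [9, 9]
After 'push 2': [9, 9, 2]
After 'mul': [9, 18]
After 'push 2': [9, 18, 2]
After 'mul': [9, 36]
After 'push 2': [9, 36, 2]
After 'mul': [9, 72]
After 'push 2': [9, 72, 2]
After 'mul': [9, 144]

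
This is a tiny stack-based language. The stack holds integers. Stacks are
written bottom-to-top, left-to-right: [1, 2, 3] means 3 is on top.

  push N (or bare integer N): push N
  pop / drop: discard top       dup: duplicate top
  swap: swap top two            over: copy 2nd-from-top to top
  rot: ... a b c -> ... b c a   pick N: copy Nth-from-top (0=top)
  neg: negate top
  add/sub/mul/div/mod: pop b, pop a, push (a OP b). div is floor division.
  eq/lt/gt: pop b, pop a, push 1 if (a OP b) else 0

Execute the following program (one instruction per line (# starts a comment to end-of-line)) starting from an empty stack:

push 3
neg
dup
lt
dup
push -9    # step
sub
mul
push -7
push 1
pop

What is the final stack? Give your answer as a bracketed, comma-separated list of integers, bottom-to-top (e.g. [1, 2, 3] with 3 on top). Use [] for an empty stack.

After 'push 3': [3]
After 'neg': [-3]
After 'dup': [-3, -3]
After 'lt': [0]
After 'dup': [0, 0]
After 'push -9': [0, 0, -9]
After 'sub': [0, 9]
After 'mul': [0]
After 'push -7': [0, -7]
After 'push 1': [0, -7, 1]
After 'pop': [0, -7]

Answer: [0, -7]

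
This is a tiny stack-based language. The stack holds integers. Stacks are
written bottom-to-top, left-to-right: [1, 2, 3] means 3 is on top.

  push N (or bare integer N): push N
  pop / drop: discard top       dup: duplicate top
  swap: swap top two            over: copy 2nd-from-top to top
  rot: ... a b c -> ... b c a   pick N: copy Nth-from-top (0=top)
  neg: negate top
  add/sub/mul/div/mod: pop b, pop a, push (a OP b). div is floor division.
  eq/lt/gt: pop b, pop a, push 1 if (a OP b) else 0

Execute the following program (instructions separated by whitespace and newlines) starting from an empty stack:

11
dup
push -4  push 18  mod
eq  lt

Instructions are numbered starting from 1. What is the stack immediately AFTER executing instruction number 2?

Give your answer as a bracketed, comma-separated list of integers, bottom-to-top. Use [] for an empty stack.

Step 1 ('11'): [11]
Step 2 ('dup'): [11, 11]

Answer: [11, 11]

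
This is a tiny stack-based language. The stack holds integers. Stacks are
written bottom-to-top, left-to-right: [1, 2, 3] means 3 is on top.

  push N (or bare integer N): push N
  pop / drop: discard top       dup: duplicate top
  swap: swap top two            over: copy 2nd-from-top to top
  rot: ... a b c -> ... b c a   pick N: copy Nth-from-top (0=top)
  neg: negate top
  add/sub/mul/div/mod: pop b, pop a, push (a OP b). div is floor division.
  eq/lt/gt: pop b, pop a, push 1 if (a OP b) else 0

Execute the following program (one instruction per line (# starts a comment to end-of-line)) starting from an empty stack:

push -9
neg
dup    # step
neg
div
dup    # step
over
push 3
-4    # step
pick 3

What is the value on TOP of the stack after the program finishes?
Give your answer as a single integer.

After 'push -9': [-9]
After 'neg': [9]
After 'dup': [9, 9]
After 'neg': [9, -9]
After 'div': [-1]
After 'dup': [-1, -1]
After 'over': [-1, -1, -1]
After 'push 3': [-1, -1, -1, 3]
After 'push -4': [-1, -1, -1, 3, -4]
After 'pick 3': [-1, -1, -1, 3, -4, -1]

Answer: -1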